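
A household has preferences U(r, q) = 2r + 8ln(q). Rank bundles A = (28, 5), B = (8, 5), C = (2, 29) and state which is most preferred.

Bundle A

Evaluate utility at each bundle:
U(A) = 68.876.
U(B) = 28.876.
U(C) = 30.938.
Highest utility is A, so A ≻ C ≻ B.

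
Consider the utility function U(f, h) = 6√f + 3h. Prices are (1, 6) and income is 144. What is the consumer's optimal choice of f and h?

f* = 36, h* = 18

MU_f = 6/(2√f), MU_h = 3.
MRS = 6/(2√f) ÷ 3.
Tangency: set MRS = p_f/p_h = 1/6.
MRS depends only on f: 1/√f = 1/6 ⇒ √f = 1/(1/6) = 6 ⇒ f* = 36.
From the budget, 6·h = 144 − 1·36 = 108, so h* = 18.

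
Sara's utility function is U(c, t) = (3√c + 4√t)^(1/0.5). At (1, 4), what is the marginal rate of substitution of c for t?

For CES with ρ = 0.5, MRS = (3/4)·√(t/c).
At (1, 4): MRS = 1.5.
So at (1, 4) the consumer would give up 1.5 units of t for one more unit of c.

MRS = 1.5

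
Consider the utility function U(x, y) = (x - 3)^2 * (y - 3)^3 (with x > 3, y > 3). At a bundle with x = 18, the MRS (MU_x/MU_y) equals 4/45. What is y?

MU_x = 2·(x−3)·(y−3)^3, MU_y = 3·(x−3)^2·(y−3)^2.
MRS = (2/3)·(y−3)/(x−3).
Substitute x = 18: MRS = (y − 3)/22.5. Setting this equal to 4/45 gives y − 3 = (4/45)·22.5 = 2, so y = 5.

y = 5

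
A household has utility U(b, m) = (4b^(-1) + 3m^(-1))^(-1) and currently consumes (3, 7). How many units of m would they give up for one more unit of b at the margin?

MRS = 196/27

For CES with ρ = -1, MRS = (4/3)·(m/b)^2.
At (3, 7): MRS = 196/27.
So at (3, 7) the consumer would give up 196/27 units of m for one more unit of b.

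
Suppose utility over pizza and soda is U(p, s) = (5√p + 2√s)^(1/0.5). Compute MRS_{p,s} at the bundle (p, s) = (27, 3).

For CES with ρ = 0.5, MRS = (5/2)·√(s/p).
At (27, 3): MRS = 5/6.
That is, one extra unit of p is worth 5/6 units of s at the margin.

MRS = 5/6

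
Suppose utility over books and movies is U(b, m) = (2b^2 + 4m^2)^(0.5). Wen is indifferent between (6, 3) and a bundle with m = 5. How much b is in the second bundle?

b = 2

U depends on (b, m) only through S = 2b^2 + 4m^2, so equal utility means equal S. At (6, 3): S = 108.
With m = 5: 4·5^2 = 100, so 2b^2 = 108 − 100 = 8, i.e. b^2 = 4.
Hence b = √4 = 2.
Check: U(2, 5) = 10.3923.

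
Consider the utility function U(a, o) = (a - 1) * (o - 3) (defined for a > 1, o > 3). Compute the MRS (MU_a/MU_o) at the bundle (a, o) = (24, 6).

MU_a = (o−3), MU_o = (a−1).
MRS = (o−3)/(a−1).
At (24, 6): MRS = 3/23.
So at (24, 6) the consumer would give up 3/23 units of o for one more unit of a.

MRS = 3/23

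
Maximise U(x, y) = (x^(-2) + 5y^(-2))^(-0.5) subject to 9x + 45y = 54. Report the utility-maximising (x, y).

For CES with ρ = -2, MRS = (1/5)·(y/x)^3.
Tangency: set MRS = p_x/p_y = 9/45 = 0.2.
So (y/x)^3 = 1; taking the cube root, y/x = 1, i.e. y = x.
Substitute into the budget 9·x + 45·y = 54: 54·x = 54, so x* = 1 and y* = 1.

x* = 1, y* = 1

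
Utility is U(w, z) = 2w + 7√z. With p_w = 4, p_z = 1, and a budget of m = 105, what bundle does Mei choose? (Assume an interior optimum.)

MU_w = 2, MU_z = 7/(2√z).
MRS = 2 ÷ (7/(2√z)).
Tangency: set MRS = p_w/p_z = 4/1 = 4.
MRS depends only on z: (4/7)·√z = 4 ⇒ √z = 4/(4/7) = 7 ⇒ z* = 49.
From the budget, 4·w = 105 − 1·49 = 56, so w* = 14.

w* = 14, z* = 49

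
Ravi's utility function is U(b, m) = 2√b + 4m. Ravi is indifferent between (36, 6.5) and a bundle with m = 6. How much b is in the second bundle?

U(36, 6.5) = 38.
Set U(b, 6) = 38 and solve.
With m = 6: 2√b = 38 − 4·6 = 14, so √b = 7 and b = 49.
Check: U(49, 6) = 38.

b = 49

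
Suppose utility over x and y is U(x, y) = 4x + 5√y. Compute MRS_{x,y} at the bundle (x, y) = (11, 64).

MRS = 12.8

MU_x = 4, MU_y = 5/(2√y).
MRS = 4 ÷ (5/(2√y)).
At (11, 64): MRS = 12.8.
The indifference curve has slope −12.8 at this bundle.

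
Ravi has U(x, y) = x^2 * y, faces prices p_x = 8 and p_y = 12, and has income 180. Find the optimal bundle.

MU_x = 2·x·y and MU_y = x^2.
MRS = MU_x/MU_y = (2/1)·y/x.
Tangency: set MRS = p_x/p_y = 8/12 = 2/3.
So (2/1)·y/x = 2/3, i.e. y = (1/3)·x.
Substitute into the budget 8·x + 12·y = 180: 12·x = 180, so x* = 15.
Then y* = (1/3)·15 = 5.

x* = 15, y* = 5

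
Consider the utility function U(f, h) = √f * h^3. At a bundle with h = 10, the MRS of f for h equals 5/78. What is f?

MU_f = 0.5·f^(-0.5)·h^3 and MU_h = 3·√f·h^2.
MRS = MU_f/MU_h = (1/6)·h/f.
Substitute h = 10: MRS = (5/3)/f. Setting (5/3)/f = 5/78 gives f = (5/3)/(5/78) = 26.

f = 26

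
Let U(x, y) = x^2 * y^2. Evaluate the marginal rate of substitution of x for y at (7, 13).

MU_x = 2·x·y^2 and MU_y = 2·x^2·y.
MRS = MU_x/MU_y = y/x.
At (7, 13): MRS = 13/7.
So at (7, 13) the consumer would give up 13/7 units of y for one more unit of x.

MRS = 13/7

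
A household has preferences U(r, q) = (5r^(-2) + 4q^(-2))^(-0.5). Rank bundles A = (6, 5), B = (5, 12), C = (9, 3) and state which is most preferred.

Bundle B

Evaluate utility at each bundle:
U(A) = 1.829.
U(B) = 2.095.
U(C) = 1.406.
Highest utility is B, so B ≻ A ≻ C.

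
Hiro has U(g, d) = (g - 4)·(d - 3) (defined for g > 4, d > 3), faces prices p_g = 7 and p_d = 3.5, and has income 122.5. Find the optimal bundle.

MU_g = (d−3), MU_d = (g−4).
MRS = (d−3)/(g−4).
Tangency: set MRS = p_g/p_d = 7/3.5 = 2.
So (d − 3)/(g − 4) = 2, i.e. (d − 3) = 2·(g − 4).
Rewrite the budget in excess-of-subsistence terms: 7·(g − 4) + 3.5·(d − 3) = 122.5 − 7·4 − 3.5·3 = 84.
Substituting, 14·(g − 4) = 84, so g − 4 = 6 and g* = 10.
Then d − 3 = 2·6 = 12, so d* = 15.

g* = 10, d* = 15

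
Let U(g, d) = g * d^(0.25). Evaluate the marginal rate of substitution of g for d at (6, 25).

MRS = 50/3

MU_g = d^(0.25) and MU_d = 0.25·g·d^(-0.75).
MRS = MU_g/MU_d = (4)·d/g.
At (6, 25): MRS = 50/3.
The indifference curve has slope −50/3 at this bundle.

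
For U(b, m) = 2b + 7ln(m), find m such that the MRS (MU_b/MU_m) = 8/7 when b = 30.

m = 4

MU_b = 2, MU_m = 7/m.
MRS = 2 ÷ (7/m).
MRS depends only on m: (2/7)·m = 8/7 ⇒ m = (8/7)/(2/7) = 4.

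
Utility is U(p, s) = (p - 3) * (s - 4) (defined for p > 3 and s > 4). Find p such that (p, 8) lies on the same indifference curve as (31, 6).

p = 17

U(31, 6) = 56.
Set U(p, 8) = 56 and solve.
With s = 8: (8 − 4) = 4, so (p − 3) = 56/4 = 14.
So p = 3 + 14 = 17.
Check: U(17, 8) = 56.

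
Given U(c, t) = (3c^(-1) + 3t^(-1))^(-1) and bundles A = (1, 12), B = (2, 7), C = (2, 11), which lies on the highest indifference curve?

Evaluate utility at each bundle:
U(A) = 0.308.
U(B) = 0.519.
U(C) = 0.564.
Highest utility is C, so C ≻ B ≻ A.

Bundle C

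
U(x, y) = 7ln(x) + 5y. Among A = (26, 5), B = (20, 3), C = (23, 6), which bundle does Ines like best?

Evaluate utility at each bundle:
U(A) = 47.807.
U(B) = 35.970.
U(C) = 51.948.
Highest utility is C, so C ≻ A ≻ B.

Bundle C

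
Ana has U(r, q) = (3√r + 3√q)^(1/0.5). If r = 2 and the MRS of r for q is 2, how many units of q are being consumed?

For CES with ρ = 0.5, MRS = √(q/r).
Setting √(q/2) = 2 gives q/2 = 4 and q = 8.

q = 8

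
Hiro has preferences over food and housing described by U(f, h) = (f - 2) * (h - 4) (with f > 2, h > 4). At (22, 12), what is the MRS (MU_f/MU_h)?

MRS = 0.4

MU_f = (h−4), MU_h = (f−2).
MRS = (h−4)/(f−2).
At (22, 12): MRS = 0.4.
The indifference curve has slope −0.4 at this bundle.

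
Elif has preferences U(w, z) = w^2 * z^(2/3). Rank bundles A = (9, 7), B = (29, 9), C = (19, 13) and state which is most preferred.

Evaluate utility at each bundle:
U(A) = 296.404.
U(B) = 3638.796.
U(C) = 1995.888.
Highest utility is B, so B ≻ C ≻ A.

Bundle B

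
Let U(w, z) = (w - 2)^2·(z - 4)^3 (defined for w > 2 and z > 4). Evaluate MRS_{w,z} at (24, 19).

MU_w = 2·(w−2)·(z−4)^3, MU_z = 3·(w−2)^2·(z−4)^2.
MRS = (2/3)·(z−4)/(w−2).
At (24, 19): MRS = 5/11.
That is, one extra unit of w is worth 5/11 units of z at the margin.

MRS = 5/11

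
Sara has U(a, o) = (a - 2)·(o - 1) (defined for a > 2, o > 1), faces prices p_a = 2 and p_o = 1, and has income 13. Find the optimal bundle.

a* = 4, o* = 5

MU_a = (o−1), MU_o = (a−2).
MRS = (o−1)/(a−2).
Tangency: set MRS = p_a/p_o = 2/1 = 2.
So (o − 1)/(a − 2) = 2, i.e. (o − 1) = 2·(a − 2).
Rewrite the budget in excess-of-subsistence terms: 2·(a − 2) + 1·(o − 1) = 13 − 2·2 − 1·1 = 8.
Substituting, 4·(a − 2) = 8, so a − 2 = 2 and a* = 4.
Then o − 1 = 2·2 = 4, so o* = 5.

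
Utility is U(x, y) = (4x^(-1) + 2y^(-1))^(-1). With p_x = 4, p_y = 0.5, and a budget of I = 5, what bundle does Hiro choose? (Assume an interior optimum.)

x* = 1, y* = 2

For CES with ρ = -1, MRS = (4/2)·(y/x)^2.
Tangency: set MRS = p_x/p_y = 4/0.5 = 8.
So (y/x)^2 = 4; taking the square root, y/x = 2, i.e. y = 2·x.
Substitute into the budget 4·x + 0.5·y = 5: 5·x = 5, so x* = 1 and y* = 2·1 = 2.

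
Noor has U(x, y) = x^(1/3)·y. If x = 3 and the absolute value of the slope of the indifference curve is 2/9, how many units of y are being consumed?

y = 2

MU_x = 1/3·x^(-2/3)·y and MU_y = x^(1/3).
MRS = MU_x/MU_y = (1/3)·y/x.
Substitute x = 3: MRS = y/9. Setting y/9 = 2/9 gives y = (2/9)·9 = 2.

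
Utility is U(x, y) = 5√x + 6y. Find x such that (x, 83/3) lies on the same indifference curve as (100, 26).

x = 64

U(100, 26) = 206.
Set U(x, 83/3) = 206 and solve.
With y = 83/3: 5√x = 206 − 6·83/3 = 40, so √x = 8 and x = 64.
Check: U(64, 83/3) = 206.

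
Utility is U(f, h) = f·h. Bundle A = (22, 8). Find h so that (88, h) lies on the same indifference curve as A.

h = 2

U(22, 8) = 176.
Set U(88, h) = 176 and solve.
With f = 88: h = 176/88 = 2.
Check: U(88, 2) = 176.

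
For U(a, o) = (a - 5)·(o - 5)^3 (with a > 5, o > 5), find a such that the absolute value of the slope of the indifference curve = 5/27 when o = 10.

a = 14

MU_a = (o−5)^3, MU_o = 3·(a−5)·(o−5)^2.
MRS = (1/3)·(o−5)/(a−5).
Substitute o = 10: MRS = (5/3)/(a − 5). Setting this equal to 5/27 gives a − 5 = (5/3)/(5/27) = 9, so a = 14.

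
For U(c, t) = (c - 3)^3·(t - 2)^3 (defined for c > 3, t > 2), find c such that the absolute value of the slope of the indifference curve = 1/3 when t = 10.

MU_c = 3·(c−3)^2·(t−2)^3, MU_t = 3·(c−3)^3·(t−2)^2.
MRS = (t−2)/(c−3).
Substitute t = 10: MRS = 8/(c − 3). Setting this equal to 1/3 gives c − 3 = 8/(1/3) = 24, so c = 27.

c = 27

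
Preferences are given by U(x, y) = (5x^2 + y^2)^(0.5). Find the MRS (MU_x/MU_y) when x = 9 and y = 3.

MRS = 15

For CES with ρ = 2, MRS = (5/1)·(y/x)^(-1).
At (9, 3): MRS = 15.
The indifference curve has slope −15 at this bundle.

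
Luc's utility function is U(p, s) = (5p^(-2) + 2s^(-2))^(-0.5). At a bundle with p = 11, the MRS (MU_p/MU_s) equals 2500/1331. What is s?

For CES with ρ = -2, MRS = (5/2)·(s/p)^3.
Setting (5/2)·(s/11)^3 = 2500/1331 gives (s/11)^3 = 1000/1331, so s/11 = 10/11 and s = 10.

s = 10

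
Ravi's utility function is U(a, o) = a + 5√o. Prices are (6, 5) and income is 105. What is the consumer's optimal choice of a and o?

a* = 10, o* = 9

MU_a = 1, MU_o = 5/(2√o).
MRS = 1 ÷ (5/(2√o)).
Tangency: set MRS = p_a/p_o = 6/5 = 1.2.
MRS depends only on o: 0.4·√o = 1.2 ⇒ √o = 1.2/0.4 = 3 ⇒ o* = 9.
From the budget, 6·a = 105 − 5·9 = 60, so a* = 10.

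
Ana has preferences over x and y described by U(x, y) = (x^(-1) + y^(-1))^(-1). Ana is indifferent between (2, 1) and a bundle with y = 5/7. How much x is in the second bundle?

U depends on (x, y) only through S = x^(-1) + y^(-1), so equal utility means equal S. At (2, 1): S = 1.5.
With y = 5/7: (5/7)^(-1) = 1.4, so x^(-1) = 1.5 − 1.4 = 0.1.
Hence x = 1/0.1 = 10.
Check: U(10, 5/7) = 0.6667.

x = 10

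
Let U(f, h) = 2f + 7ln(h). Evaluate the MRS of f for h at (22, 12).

MU_f = 2, MU_h = 7/h.
MRS = 2 ÷ (7/h).
At (22, 12): MRS = 24/7.
That is, one extra unit of f is worth 24/7 units of h at the margin.

MRS = 24/7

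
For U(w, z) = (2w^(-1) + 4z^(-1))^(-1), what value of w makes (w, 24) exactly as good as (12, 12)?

U depends on (w, z) only through S = 2w^(-1) + 4z^(-1), so equal utility means equal S. At (12, 12): S = 0.5.
With z = 24: 4·24^(-1) = 1/6, so 2w^(-1) = 0.5 − 1/6 = 1/3, i.e. w^(-1) = 1/6.
Hence w = 1/(1/6) = 6.
Check: U(6, 24) = 2.

w = 6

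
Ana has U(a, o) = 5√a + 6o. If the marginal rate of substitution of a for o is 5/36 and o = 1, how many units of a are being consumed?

MU_a = 5/(2√a), MU_o = 6.
MRS = 5/(2√a) ÷ 6.
MRS depends only on a: (5/12)/√a = 5/36 ⇒ √a = (5/12)/(5/36) = 3 ⇒ a = 9.

a = 9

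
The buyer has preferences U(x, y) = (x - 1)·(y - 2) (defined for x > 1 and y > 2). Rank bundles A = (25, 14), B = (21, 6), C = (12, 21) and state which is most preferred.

Evaluate utility at each bundle:
U(A) = 288.
U(B) = 80.
U(C) = 209.
Highest utility is A, so A ≻ C ≻ B.

Bundle A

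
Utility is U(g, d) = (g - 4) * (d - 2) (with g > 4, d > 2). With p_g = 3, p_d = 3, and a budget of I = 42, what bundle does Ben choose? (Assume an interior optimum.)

MU_g = (d−2), MU_d = (g−4).
MRS = (d−2)/(g−4).
Tangency: set MRS = p_g/p_d = 3/3 = 1.
So (d − 2)/(g − 4) = 1, i.e. (d − 2) = (g − 4).
Rewrite the budget in excess-of-subsistence terms: 3·(g − 4) + 3·(d − 2) = 42 − 3·4 − 3·2 = 24.
Substituting, 6·(g − 4) = 24, so g − 4 = 4 and g* = 8.
Then d − 2 = 4, so d* = 6.

g* = 8, d* = 6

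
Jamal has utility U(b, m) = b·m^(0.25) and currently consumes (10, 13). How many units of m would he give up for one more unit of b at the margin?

MRS = 5.2

MU_b = m^(0.25) and MU_m = 0.25·b·m^(-0.75).
MRS = MU_b/MU_m = (4)·m/b.
At (10, 13): MRS = 5.2.
The indifference curve has slope −5.2 at this bundle.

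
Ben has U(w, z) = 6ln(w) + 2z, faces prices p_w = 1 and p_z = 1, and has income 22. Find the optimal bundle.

MU_w = 6/w, MU_z = 2.
MRS = 6/w ÷ 2.
Tangency: set MRS = p_w/p_z = 1/1 = 1.
MRS depends only on w: 3/w = 1 ⇒ w* = 3/1 = 3.
From the budget, 1·z = 22 − 1·3 = 19, so z* = 19.

w* = 3, z* = 19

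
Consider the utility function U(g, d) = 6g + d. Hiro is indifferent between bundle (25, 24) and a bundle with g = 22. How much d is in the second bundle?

d = 42

U(25, 24) = 174.
Set U(22, d) = 174 and solve.
6·22 + d = 174 ⇒ d = 42 ⇒ d = 42.
Check: U(22, 42) = 174.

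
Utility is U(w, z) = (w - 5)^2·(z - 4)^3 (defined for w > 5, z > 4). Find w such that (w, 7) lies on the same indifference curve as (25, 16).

U(25, 16) = 691200.
Set U(w, 7) = 691200 and solve.
With z = 7: (7 − 4)^3 = 27, so (w − 5)^2 = 691200/27 = 25600.
Taking the square root (with w > 5): w − 5 = 160, so w = 165.
Check: U(165, 7) = 691200.

w = 165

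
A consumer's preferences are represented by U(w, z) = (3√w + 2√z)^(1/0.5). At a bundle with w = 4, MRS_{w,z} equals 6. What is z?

For CES with ρ = 0.5, MRS = (3/2)·√(z/w).
Setting (3/2)·√(z/4) = 6 gives √(z/4) = 4, so z/4 = 16 and z = 64.

z = 64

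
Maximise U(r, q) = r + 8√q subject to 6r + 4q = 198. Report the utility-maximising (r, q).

r* = 9, q* = 36

MU_r = 1, MU_q = 8/(2√q).
MRS = 1 ÷ (8/(2√q)).
Tangency: set MRS = p_r/p_q = 6/4 = 1.5.
MRS depends only on q: 0.25·√q = 1.5 ⇒ √q = 1.5/0.25 = 6 ⇒ q* = 36.
From the budget, 6·r = 198 − 4·36 = 54, so r* = 9.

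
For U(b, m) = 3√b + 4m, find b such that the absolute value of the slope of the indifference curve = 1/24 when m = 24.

b = 81

MU_b = 3/(2√b), MU_m = 4.
MRS = 3/(2√b) ÷ 4.
MRS depends only on b: 0.375/√b = 1/24 ⇒ √b = 0.375/(1/24) = 9 ⇒ b = 81.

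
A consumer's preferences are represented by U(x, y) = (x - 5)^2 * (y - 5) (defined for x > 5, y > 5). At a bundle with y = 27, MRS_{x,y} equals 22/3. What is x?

MU_x = 2·(x−5)·(y−5), MU_y = (x−5)^2.
MRS = (2/1)·(y−5)/(x−5).
Substitute y = 27: MRS = 44/(x − 5). Setting this equal to 22/3 gives x − 5 = 44/(22/3) = 6, so x = 11.

x = 11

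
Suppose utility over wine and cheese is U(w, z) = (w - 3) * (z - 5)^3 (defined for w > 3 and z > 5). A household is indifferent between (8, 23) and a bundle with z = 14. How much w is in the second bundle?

U(8, 23) = 29160.
Set U(w, 14) = 29160 and solve.
With z = 14: (14 − 5)^3 = 729, so (w − 3) = 29160/729 = 40.
So w = 3 + 40 = 43.
Check: U(43, 14) = 29160.

w = 43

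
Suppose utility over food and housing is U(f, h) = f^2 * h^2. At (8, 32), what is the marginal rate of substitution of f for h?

MRS = 4

MU_f = 2·f·h^2 and MU_h = 2·f^2·h.
MRS = MU_f/MU_h = h/f.
At (8, 32): MRS = 4.
The indifference curve has slope −4 at this bundle.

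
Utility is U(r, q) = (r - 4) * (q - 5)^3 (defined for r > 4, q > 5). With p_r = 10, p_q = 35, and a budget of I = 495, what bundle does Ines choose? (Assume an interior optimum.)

r* = 11, q* = 11

MU_r = (q−5)^3, MU_q = 3·(r−4)·(q−5)^2.
MRS = (1/3)·(q−5)/(r−4).
Tangency: set MRS = p_r/p_q = 10/35 = 2/7.
So (1/3)·(q − 5)/(r − 4) = 2/7, i.e. (q − 5) = (6/7)·(r − 4).
Rewrite the budget in excess-of-subsistence terms: 10·(r − 4) + 35·(q − 5) = 495 − 10·4 − 35·5 = 280.
Substituting, 40·(r − 4) = 280, so r − 4 = 7 and r* = 11.
Then q − 5 = (6/7)·7 = 6, so q* = 11.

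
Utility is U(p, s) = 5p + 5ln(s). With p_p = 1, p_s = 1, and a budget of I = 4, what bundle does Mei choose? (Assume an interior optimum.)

p* = 3, s* = 1

MU_p = 5, MU_s = 5/s.
MRS = 5 ÷ (5/s).
Tangency: set MRS = p_p/p_s = 1/1 = 1.
MRS depends only on s: s = 1 ⇒ s* = 1.
From the budget, 1·p = 4 − 1·1 = 3, so p* = 3.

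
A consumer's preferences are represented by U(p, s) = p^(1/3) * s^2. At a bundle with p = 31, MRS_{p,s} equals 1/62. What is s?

MU_p = 1/3·p^(-2/3)·s^2 and MU_s = 2·p^(1/3)·s.
MRS = MU_p/MU_s = (1/6)·s/p.
Substitute p = 31: MRS = s/186. Setting s/186 = 1/62 gives s = (1/62)·186 = 3.

s = 3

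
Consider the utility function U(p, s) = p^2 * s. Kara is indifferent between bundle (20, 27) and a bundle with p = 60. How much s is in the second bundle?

U(20, 27) = 10800.
Set U(60, s) = 10800 and solve.
With p = 60: 60^2 = 3600, so s = 10800/3600 = 3.
Check: U(60, 3) = 10800.

s = 3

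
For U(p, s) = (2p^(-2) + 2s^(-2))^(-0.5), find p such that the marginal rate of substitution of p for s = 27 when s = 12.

For CES with ρ = -2, MRS = (s/p)^3.
Setting (12/p)^3 = 27 gives 12/p = 3 and p = 4.

p = 4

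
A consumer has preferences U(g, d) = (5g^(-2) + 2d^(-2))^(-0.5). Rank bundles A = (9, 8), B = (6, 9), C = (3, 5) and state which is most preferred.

Evaluate utility at each bundle:
U(A) = 3.280.
U(B) = 2.472.
U(C) = 1.254.
Highest utility is A, so A ≻ B ≻ C.

Bundle A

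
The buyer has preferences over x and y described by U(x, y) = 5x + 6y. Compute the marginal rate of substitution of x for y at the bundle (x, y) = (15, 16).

MRS = 5/6

MU_x = 5, MU_y = 6, so MRS = 5/6 at every bundle.
At (15, 16): MRS = 5/6.
The indifference curve has slope −5/6 at this bundle.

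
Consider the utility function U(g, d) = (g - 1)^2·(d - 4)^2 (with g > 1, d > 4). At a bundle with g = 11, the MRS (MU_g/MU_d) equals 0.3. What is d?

d = 7

MU_g = 2·(g−1)·(d−4)^2, MU_d = 2·(g−1)^2·(d−4).
MRS = (d−4)/(g−1).
Substitute g = 11: MRS = (d − 4)/10. Setting this equal to 0.3 gives d − 4 = 0.3·10 = 3, so d = 7.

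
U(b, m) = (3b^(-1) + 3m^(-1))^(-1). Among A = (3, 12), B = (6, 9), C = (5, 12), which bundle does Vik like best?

Evaluate utility at each bundle:
U(A) = 0.800.
U(B) = 1.200.
U(C) = 1.176.
Highest utility is B, so B ≻ C ≻ A.

Bundle B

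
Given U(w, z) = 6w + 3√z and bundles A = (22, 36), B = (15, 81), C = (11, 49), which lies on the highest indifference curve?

Evaluate utility at each bundle:
U(A) = 150.000.
U(B) = 117.000.
U(C) = 87.000.
Highest utility is A, so A ≻ B ≻ C.

Bundle A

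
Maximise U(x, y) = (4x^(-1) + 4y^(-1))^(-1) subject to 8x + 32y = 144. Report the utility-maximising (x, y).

For CES with ρ = -1, MRS = (y/x)^2.
Tangency: set MRS = p_x/p_y = 8/32 = 0.25.
So (y/x)^2 = 0.25; taking the square root, y/x = 0.5, i.e. y = 0.5·x.
Substitute into the budget 8·x + 32·y = 144: 24·x = 144, so x* = 6 and y* = 0.5·6 = 3.

x* = 6, y* = 3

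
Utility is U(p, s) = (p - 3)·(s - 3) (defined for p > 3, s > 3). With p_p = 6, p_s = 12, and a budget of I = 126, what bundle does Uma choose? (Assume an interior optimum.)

p* = 9, s* = 6

MU_p = (s−3), MU_s = (p−3).
MRS = (s−3)/(p−3).
Tangency: set MRS = p_p/p_s = 6/12 = 0.5.
So (s − 3)/(p − 3) = 0.5, i.e. (s − 3) = 0.5·(p − 3).
Rewrite the budget in excess-of-subsistence terms: 6·(p − 3) + 12·(s − 3) = 126 − 6·3 − 12·3 = 72.
Substituting, 12·(p − 3) = 72, so p − 3 = 6 and p* = 9.
Then s − 3 = 0.5·6 = 3, so s* = 6.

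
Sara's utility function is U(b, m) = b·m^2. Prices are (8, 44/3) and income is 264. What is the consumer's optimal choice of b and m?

b* = 11, m* = 12

MU_b = m^2 and MU_m = 2·b·m.
MRS = MU_b/MU_m = (1/2)·m/b.
Tangency: set MRS = p_b/p_m = 8/(44/3) = 6/11.
So (1/2)·m/b = 6/11, i.e. m = (12/11)·b.
Substitute into the budget 8·b + (44/3)·m = 264: 24·b = 264, so b* = 11.
Then m* = (12/11)·11 = 12.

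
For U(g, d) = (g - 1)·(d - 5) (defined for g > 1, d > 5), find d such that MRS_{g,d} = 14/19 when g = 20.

d = 19

MU_g = (d−5), MU_d = (g−1).
MRS = (d−5)/(g−1).
Substitute g = 20: MRS = (d − 5)/19. Setting this equal to 14/19 gives d − 5 = (14/19)·19 = 14, so d = 19.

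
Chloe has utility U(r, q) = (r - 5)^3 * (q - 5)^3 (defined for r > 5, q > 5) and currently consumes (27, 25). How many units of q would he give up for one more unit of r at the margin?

MU_r = 3·(r−5)^2·(q−5)^3, MU_q = 3·(r−5)^3·(q−5)^2.
MRS = (q−5)/(r−5).
At (27, 25): MRS = 10/11.
The indifference curve has slope −10/11 at this bundle.

MRS = 10/11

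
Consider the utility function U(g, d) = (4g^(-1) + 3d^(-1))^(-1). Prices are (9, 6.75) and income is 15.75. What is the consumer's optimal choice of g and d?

g* = 1, d* = 1

For CES with ρ = -1, MRS = (4/3)·(d/g)^2.
Tangency: set MRS = p_g/p_d = 9/6.75 = 4/3.
So (d/g)^2 = 1; taking the square root, d/g = 1, i.e. d = g.
Substitute into the budget 9·g + 6.75·d = 15.75: 15.75·g = 15.75, so g* = 1 and d* = 1.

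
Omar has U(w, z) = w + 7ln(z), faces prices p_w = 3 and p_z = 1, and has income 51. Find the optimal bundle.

MU_w = 1, MU_z = 7/z.
MRS = 1 ÷ (7/z).
Tangency: set MRS = p_w/p_z = 3/1 = 3.
MRS depends only on z: (1/7)·z = 3 ⇒ z* = 3/(1/7) = 21.
From the budget, 3·w = 51 − 1·21 = 30, so w* = 10.

w* = 10, z* = 21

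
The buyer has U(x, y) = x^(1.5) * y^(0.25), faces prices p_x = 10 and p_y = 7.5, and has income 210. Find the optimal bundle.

x* = 18, y* = 4

MU_x = 1.5·√x·y^(0.25) and MU_y = 0.25·x^(1.5)·y^(-0.75).
MRS = MU_x/MU_y = (6)·y/x.
Tangency: set MRS = p_x/p_y = 10/7.5 = 4/3.
So (6)·y/x = 4/3, i.e. y = (2/9)·x.
Substitute into the budget 10·x + 7.5·y = 210: (35/3)·x = 210, so x* = 18.
Then y* = (2/9)·18 = 4.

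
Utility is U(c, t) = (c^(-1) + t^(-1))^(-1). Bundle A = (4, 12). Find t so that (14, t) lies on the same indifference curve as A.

t = 42/11

U depends on (c, t) only through S = c^(-1) + t^(-1), so equal utility means equal S. At (4, 12): S = 1/3.
With c = 14: 14^(-1) = 1/14, so t^(-1) = 1/3 − 1/14 = 11/42.
Hence t = 1/(11/42) = 42/11.
Check: U(14, 42/11) = 3.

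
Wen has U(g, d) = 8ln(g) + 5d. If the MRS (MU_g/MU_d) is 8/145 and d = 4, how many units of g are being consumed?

MU_g = 8/g, MU_d = 5.
MRS = 8/g ÷ 5.
MRS depends only on g: 1.6/g = 8/145 ⇒ g = 1.6/(8/145) = 29.

g = 29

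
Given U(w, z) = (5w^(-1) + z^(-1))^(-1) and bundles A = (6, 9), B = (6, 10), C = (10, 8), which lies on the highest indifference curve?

Bundle C

Evaluate utility at each bundle:
U(A) = 1.059.
U(B) = 1.071.
U(C) = 1.600.
Highest utility is C, so C ≻ B ≻ A.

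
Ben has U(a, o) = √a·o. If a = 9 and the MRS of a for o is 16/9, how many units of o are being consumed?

MU_a = 0.5·a^(-0.5)·o and MU_o = √a.
MRS = MU_a/MU_o = (0.5)·o/a.
Substitute a = 9: MRS = o/18. Setting o/18 = 16/9 gives o = (16/9)·18 = 32.

o = 32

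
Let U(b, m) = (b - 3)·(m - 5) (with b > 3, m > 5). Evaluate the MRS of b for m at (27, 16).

MRS = 11/24

MU_b = (m−5), MU_m = (b−3).
MRS = (m−5)/(b−3).
At (27, 16): MRS = 11/24.
That is, one extra unit of b is worth 11/24 units of m at the margin.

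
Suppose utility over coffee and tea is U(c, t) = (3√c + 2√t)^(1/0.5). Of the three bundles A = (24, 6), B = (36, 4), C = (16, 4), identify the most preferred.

Bundle B

Evaluate utility at each bundle:
U(A) = 384.000.
U(B) = 484.000.
U(C) = 256.000.
Highest utility is B, so B ≻ A ≻ C.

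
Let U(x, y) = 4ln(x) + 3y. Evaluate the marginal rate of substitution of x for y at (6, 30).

MU_x = 4/x, MU_y = 3.
MRS = 4/x ÷ 3.
At (6, 30): MRS = 2/9.
So at (6, 30) the consumer would give up 2/9 units of y for one more unit of x.

MRS = 2/9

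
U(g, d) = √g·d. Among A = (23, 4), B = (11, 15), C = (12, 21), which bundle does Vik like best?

Bundle C

Evaluate utility at each bundle:
U(A) = 19.183.
U(B) = 49.749.
U(C) = 72.746.
Highest utility is C, so C ≻ B ≻ A.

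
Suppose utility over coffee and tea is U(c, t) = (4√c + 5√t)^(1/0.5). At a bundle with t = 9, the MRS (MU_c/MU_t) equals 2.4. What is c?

For CES with ρ = 0.5, MRS = (4/5)·√(t/c).
Setting (4/5)·√(9/c) = 2.4 gives √(9/c) = 3, so 9/c = 9 and c = 1.

c = 1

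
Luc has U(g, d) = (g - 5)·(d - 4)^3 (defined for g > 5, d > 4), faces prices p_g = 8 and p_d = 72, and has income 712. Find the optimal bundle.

g* = 17, d* = 8

MU_g = (d−4)^3, MU_d = 3·(g−5)·(d−4)^2.
MRS = (1/3)·(d−4)/(g−5).
Tangency: set MRS = p_g/p_d = 8/72 = 1/9.
So (1/3)·(d − 4)/(g − 5) = 1/9, i.e. (d − 4) = (1/3)·(g − 5).
Rewrite the budget in excess-of-subsistence terms: 8·(g − 5) + 72·(d − 4) = 712 − 8·5 − 72·4 = 384.
Substituting, 32·(g − 5) = 384, so g − 5 = 12 and g* = 17.
Then d − 4 = (1/3)·12 = 4, so d* = 8.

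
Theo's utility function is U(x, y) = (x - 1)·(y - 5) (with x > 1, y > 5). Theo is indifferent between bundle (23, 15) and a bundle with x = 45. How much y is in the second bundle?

y = 10

U(23, 15) = 220.
Set U(45, y) = 220 and solve.
With x = 45: (45 − 1) = 44, so (y − 5) = 220/44 = 5.
So y = 5 + 5 = 10.
Check: U(45, 10) = 220.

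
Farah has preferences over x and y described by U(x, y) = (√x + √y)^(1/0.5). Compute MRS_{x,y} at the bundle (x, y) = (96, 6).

MRS = 0.25

For CES with ρ = 0.5, MRS = √(y/x).
At (96, 6): MRS = 0.25.
That is, one extra unit of x is worth 0.25 units of y at the margin.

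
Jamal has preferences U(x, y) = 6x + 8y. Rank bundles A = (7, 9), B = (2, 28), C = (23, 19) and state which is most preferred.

Evaluate utility at each bundle:
U(A) = 114.
U(B) = 236.
U(C) = 290.
Highest utility is C, so C ≻ B ≻ A.

Bundle C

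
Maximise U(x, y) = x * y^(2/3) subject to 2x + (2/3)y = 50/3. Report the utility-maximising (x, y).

x* = 5, y* = 10

MU_x = y^(2/3) and MU_y = 2/3·x·y^(-1/3).
MRS = MU_x/MU_y = (1.5)·y/x.
Tangency: set MRS = p_x/p_y = 2/(2/3) = 3.
So (1.5)·y/x = 3, i.e. y = 2·x.
Substitute into the budget 2·x + (2/3)·y = 50/3: (10/3)·x = 50/3, so x* = 5.
Then y* = 2·5 = 10.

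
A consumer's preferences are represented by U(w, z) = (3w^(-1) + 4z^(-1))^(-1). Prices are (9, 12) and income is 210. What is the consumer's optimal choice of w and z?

w* = 10, z* = 10

For CES with ρ = -1, MRS = (3/4)·(z/w)^2.
Tangency: set MRS = p_w/p_z = 9/12 = 0.75.
So (z/w)^2 = 1; taking the square root, z/w = 1, i.e. z = w.
Substitute into the budget 9·w + 12·z = 210: 21·w = 210, so w* = 10 and z* = 10.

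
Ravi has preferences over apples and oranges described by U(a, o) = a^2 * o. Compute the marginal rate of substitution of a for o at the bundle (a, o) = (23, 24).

MU_a = 2·a·o and MU_o = a^2.
MRS = MU_a/MU_o = (2/1)·o/a.
At (23, 24): MRS = 48/23.
The indifference curve has slope −48/23 at this bundle.

MRS = 48/23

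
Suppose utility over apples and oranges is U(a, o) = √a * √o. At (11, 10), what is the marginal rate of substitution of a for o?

MRS = 10/11

MU_a = 0.5·a^(-0.5)·√o and MU_o = 0.5·√a·o^(-0.5).
MRS = MU_a/MU_o = o/a.
At (11, 10): MRS = 10/11.
The indifference curve has slope −10/11 at this bundle.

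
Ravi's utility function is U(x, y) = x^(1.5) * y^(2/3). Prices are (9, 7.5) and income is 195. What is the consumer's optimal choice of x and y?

MU_x = 1.5·√x·y^(2/3) and MU_y = 2/3·x^(1.5)·y^(-1/3).
MRS = MU_x/MU_y = (2.25)·y/x.
Tangency: set MRS = p_x/p_y = 9/7.5 = 1.2.
So (2.25)·y/x = 1.2, i.e. y = (8/15)·x.
Substitute into the budget 9·x + 7.5·y = 195: 13·x = 195, so x* = 15.
Then y* = (8/15)·15 = 8.

x* = 15, y* = 8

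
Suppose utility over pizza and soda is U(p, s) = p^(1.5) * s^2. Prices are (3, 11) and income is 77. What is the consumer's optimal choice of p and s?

MU_p = 1.5·√p·s^2 and MU_s = 2·p^(1.5)·s.
MRS = MU_p/MU_s = (0.75)·s/p.
Tangency: set MRS = p_p/p_s = 3/11.
So (0.75)·s/p = 3/11, i.e. s = (4/11)·p.
Substitute into the budget 3·p + 11·s = 77: 7·p = 77, so p* = 11.
Then s* = (4/11)·11 = 4.

p* = 11, s* = 4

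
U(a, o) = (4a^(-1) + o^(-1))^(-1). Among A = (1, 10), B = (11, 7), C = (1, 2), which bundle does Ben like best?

Bundle B

Evaluate utility at each bundle:
U(A) = 0.244.
U(B) = 1.974.
U(C) = 0.222.
Highest utility is B, so B ≻ A ≻ C.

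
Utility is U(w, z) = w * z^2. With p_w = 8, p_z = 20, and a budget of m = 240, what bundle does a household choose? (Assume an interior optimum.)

MU_w = z^2 and MU_z = 2·w·z.
MRS = MU_w/MU_z = (1/2)·z/w.
Tangency: set MRS = p_w/p_z = 8/20 = 0.4.
So (1/2)·z/w = 0.4, i.e. z = 0.8·w.
Substitute into the budget 8·w + 20·z = 240: 24·w = 240, so w* = 10.
Then z* = 0.8·10 = 8.

w* = 10, z* = 8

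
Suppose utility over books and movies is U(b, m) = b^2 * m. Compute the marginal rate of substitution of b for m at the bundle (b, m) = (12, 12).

MU_b = 2·b·m and MU_m = b^2.
MRS = MU_b/MU_m = (2/1)·m/b.
At (12, 12): MRS = 2.
So at (12, 12) the consumer would give up 2 units of m for one more unit of b.

MRS = 2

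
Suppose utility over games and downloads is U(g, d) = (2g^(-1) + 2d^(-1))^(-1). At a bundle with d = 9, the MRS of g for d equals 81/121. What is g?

For CES with ρ = -1, MRS = (d/g)^2.
Setting (9/g)^2 = 81/121 gives 9/g = 9/11 and g = 11.

g = 11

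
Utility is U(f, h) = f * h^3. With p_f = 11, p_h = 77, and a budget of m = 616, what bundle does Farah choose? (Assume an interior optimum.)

MU_f = h^3 and MU_h = 3·f·h^2.
MRS = MU_f/MU_h = (1/3)·h/f.
Tangency: set MRS = p_f/p_h = 11/77 = 1/7.
So (1/3)·h/f = 1/7, i.e. h = (3/7)·f.
Substitute into the budget 11·f + 77·h = 616: 44·f = 616, so f* = 14.
Then h* = (3/7)·14 = 6.

f* = 14, h* = 6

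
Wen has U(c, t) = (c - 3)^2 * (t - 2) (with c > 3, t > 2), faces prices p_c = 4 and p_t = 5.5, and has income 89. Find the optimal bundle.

c* = 14, t* = 6

MU_c = 2·(c−3)·(t−2), MU_t = (c−3)^2.
MRS = (2/1)·(t−2)/(c−3).
Tangency: set MRS = p_c/p_t = 4/5.5 = 8/11.
So (2/1)·(t − 2)/(c − 3) = 8/11, i.e. (t − 2) = (4/11)·(c − 3).
Rewrite the budget in excess-of-subsistence terms: 4·(c − 3) + 5.5·(t − 2) = 89 − 4·3 − 5.5·2 = 66.
Substituting, 6·(c − 3) = 66, so c − 3 = 11 and c* = 14.
Then t − 2 = (4/11)·11 = 4, so t* = 6.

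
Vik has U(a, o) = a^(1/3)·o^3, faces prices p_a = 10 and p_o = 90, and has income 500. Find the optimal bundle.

a* = 5, o* = 5

MU_a = 1/3·a^(-2/3)·o^3 and MU_o = 3·a^(1/3)·o^2.
MRS = MU_a/MU_o = (1/9)·o/a.
Tangency: set MRS = p_a/p_o = 10/90 = 1/9.
So (1/9)·o/a = 1/9, i.e. o = a.
Substitute into the budget 10·a + 90·o = 500: 100·a = 500, so a* = 5.
Then o* = 5.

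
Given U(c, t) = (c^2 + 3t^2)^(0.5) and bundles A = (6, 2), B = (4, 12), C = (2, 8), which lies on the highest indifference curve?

Bundle B

Evaluate utility at each bundle:
U(A) = 6.928.
U(B) = 21.166.
U(C) = 14.000.
Highest utility is B, so B ≻ C ≻ A.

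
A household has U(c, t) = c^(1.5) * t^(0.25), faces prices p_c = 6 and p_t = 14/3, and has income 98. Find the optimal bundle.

c* = 14, t* = 3

MU_c = 1.5·√c·t^(0.25) and MU_t = 0.25·c^(1.5)·t^(-0.75).
MRS = MU_c/MU_t = (6)·t/c.
Tangency: set MRS = p_c/p_t = 6/(14/3) = 9/7.
So (6)·t/c = 9/7, i.e. t = (3/14)·c.
Substitute into the budget 6·c + (14/3)·t = 98: 7·c = 98, so c* = 14.
Then t* = (3/14)·14 = 3.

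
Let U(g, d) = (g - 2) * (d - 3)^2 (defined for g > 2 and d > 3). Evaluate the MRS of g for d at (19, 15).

MRS = 6/17

MU_g = (d−3)^2, MU_d = 2·(g−2)·(d−3).
MRS = (1/2)·(d−3)/(g−2).
At (19, 15): MRS = 6/17.
So at (19, 15) the consumer would give up 6/17 units of d for one more unit of g.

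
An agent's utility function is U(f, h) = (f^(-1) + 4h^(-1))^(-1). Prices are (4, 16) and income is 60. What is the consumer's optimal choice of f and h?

For CES with ρ = -1, MRS = (1/4)·(h/f)^2.
Tangency: set MRS = p_f/p_h = 4/16 = 0.25.
So (h/f)^2 = 1; taking the square root, h/f = 1, i.e. h = f.
Substitute into the budget 4·f + 16·h = 60: 20·f = 60, so f* = 3 and h* = 3.

f* = 3, h* = 3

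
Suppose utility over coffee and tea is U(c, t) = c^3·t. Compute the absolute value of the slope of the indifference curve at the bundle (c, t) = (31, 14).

MU_c = 3·c^2·t and MU_t = c^3.
MRS = MU_c/MU_t = (3/1)·t/c.
At (31, 14): MRS = 42/31.
The indifference curve has slope −42/31 at this bundle.

MRS = 42/31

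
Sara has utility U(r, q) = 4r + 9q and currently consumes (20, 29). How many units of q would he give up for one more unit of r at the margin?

MRS = 4/9

MU_r = 4, MU_q = 9, so MRS = 4/9 at every bundle.
At (20, 29): MRS = 4/9.
So at (20, 29) the consumer would give up 4/9 units of q for one more unit of r.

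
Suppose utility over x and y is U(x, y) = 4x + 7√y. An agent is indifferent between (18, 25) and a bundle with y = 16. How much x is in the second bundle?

x = 19.75

U(18, 25) = 107.
Set U(x, 16) = 107 and solve.
With y = 16: √16 = 4, so 4x = 107 − 7·4 = 79 and x = 19.75.
Check: U(19.75, 16) = 107.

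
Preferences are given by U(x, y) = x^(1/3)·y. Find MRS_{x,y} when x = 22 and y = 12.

MU_x = 1/3·x^(-2/3)·y and MU_y = x^(1/3).
MRS = MU_x/MU_y = (1/3)·y/x.
At (22, 12): MRS = 2/11.
The indifference curve has slope −2/11 at this bundle.

MRS = 2/11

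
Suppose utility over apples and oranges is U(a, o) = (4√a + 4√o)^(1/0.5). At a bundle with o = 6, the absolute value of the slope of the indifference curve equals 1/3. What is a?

a = 54

For CES with ρ = 0.5, MRS = √(o/a).
Setting √(6/a) = 1/3 gives 6/a = 1/9 and a = 54.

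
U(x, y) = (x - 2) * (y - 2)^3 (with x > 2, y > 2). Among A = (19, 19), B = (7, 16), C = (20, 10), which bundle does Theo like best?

Bundle A

Evaluate utility at each bundle:
U(A) = 83521.
U(B) = 13720.
U(C) = 9216.
Highest utility is A, so A ≻ B ≻ C.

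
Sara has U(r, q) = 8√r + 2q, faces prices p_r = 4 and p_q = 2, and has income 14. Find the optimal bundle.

r* = 1, q* = 5

MU_r = 8/(2√r), MU_q = 2.
MRS = 8/(2√r) ÷ 2.
Tangency: set MRS = p_r/p_q = 4/2 = 2.
MRS depends only on r: 2/√r = 2 ⇒ √r = 2/2 = 1 ⇒ r* = 1.
From the budget, 2·q = 14 − 4·1 = 10, so q* = 5.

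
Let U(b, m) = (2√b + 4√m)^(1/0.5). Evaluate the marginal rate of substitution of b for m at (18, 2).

MRS = 1/6

For CES with ρ = 0.5, MRS = (2/4)·√(m/b).
At (18, 2): MRS = 1/6.
That is, one extra unit of b is worth 1/6 units of m at the margin.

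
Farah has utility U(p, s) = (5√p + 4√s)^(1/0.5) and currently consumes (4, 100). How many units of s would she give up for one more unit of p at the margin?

For CES with ρ = 0.5, MRS = (5/4)·√(s/p).
At (4, 100): MRS = 6.25.
That is, one extra unit of p is worth 6.25 units of s at the margin.

MRS = 6.25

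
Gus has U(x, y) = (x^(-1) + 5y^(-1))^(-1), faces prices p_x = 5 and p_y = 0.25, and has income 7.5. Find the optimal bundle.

For CES with ρ = -1, MRS = (1/5)·(y/x)^2.
Tangency: set MRS = p_x/p_y = 5/0.25 = 20.
So (y/x)^2 = 100; taking the square root, y/x = 10, i.e. y = 10·x.
Substitute into the budget 5·x + 0.25·y = 7.5: 7.5·x = 7.5, so x* = 1 and y* = 10·1 = 10.

x* = 1, y* = 10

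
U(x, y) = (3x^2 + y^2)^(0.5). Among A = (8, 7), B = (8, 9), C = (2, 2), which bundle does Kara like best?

Bundle B

Evaluate utility at each bundle:
U(A) = 15.524.
U(B) = 16.523.
U(C) = 4.000.
Highest utility is B, so B ≻ A ≻ C.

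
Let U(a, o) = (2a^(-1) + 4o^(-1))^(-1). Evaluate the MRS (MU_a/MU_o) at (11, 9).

MRS = 81/242

For CES with ρ = -1, MRS = (2/4)·(o/a)^2.
At (11, 9): MRS = 81/242.
The indifference curve has slope −81/242 at this bundle.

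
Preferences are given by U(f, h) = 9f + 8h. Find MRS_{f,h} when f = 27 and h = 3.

MRS = 1.125

MU_f = 9, MU_h = 8, so MRS = 9/8 = 1.125 at every bundle.
At (27, 3): MRS = 1.125.
The indifference curve has slope −1.125 at this bundle.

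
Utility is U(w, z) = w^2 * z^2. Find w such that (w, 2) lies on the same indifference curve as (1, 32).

w = 16

U(1, 32) = 1024.
Set U(w, 2) = 1024 and solve.
With z = 2: 2^2 = 4, so w^2 = 1024/4 = 256; taking the square root, w = 16.
Check: U(16, 2) = 1024.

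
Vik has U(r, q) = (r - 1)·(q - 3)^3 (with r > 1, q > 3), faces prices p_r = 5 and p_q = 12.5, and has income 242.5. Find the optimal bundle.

MU_r = (q−3)^3, MU_q = 3·(r−1)·(q−3)^2.
MRS = (1/3)·(q−3)/(r−1).
Tangency: set MRS = p_r/p_q = 5/12.5 = 0.4.
So (1/3)·(q − 3)/(r − 1) = 0.4, i.e. (q − 3) = 1.2·(r − 1).
Rewrite the budget in excess-of-subsistence terms: 5·(r − 1) + 12.5·(q − 3) = 242.5 − 5·1 − 12.5·3 = 200.
Substituting, 20·(r − 1) = 200, so r − 1 = 10 and r* = 11.
Then q − 3 = 1.2·10 = 12, so q* = 15.

r* = 11, q* = 15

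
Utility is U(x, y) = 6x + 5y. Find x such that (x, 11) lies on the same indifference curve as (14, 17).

U(14, 17) = 169.
Set U(x, 11) = 169 and solve.
6x + 5·11 = 169 ⇒ 6x = 114 ⇒ x = 19.
Check: U(19, 11) = 169.

x = 19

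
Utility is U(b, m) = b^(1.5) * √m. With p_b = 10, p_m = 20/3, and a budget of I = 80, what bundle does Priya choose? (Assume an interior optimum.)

MU_b = 1.5·√b·√m and MU_m = 0.5·b^(1.5)·m^(-0.5).
MRS = MU_b/MU_m = (3)·m/b.
Tangency: set MRS = p_b/p_m = 10/(20/3) = 1.5.
So (3)·m/b = 1.5, i.e. m = 0.5·b.
Substitute into the budget 10·b + (20/3)·m = 80: (40/3)·b = 80, so b* = 6.
Then m* = 0.5·6 = 3.

b* = 6, m* = 3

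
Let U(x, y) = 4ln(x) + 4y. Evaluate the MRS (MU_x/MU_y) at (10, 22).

MU_x = 4/x, MU_y = 4.
MRS = 4/x ÷ 4.
At (10, 22): MRS = 0.1.
So at (10, 22) the consumer would give up 0.1 units of y for one more unit of x.

MRS = 0.1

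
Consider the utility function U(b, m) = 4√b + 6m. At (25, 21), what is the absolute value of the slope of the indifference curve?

MRS = 1/15

MU_b = 4/(2√b), MU_m = 6.
MRS = 4/(2√b) ÷ 6.
At (25, 21): MRS = 1/15.
That is, one extra unit of b is worth 1/15 units of m at the margin.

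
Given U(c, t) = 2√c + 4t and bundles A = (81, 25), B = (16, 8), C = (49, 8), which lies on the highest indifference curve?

Evaluate utility at each bundle:
U(A) = 118.000.
U(B) = 40.000.
U(C) = 46.000.
Highest utility is A, so A ≻ C ≻ B.

Bundle A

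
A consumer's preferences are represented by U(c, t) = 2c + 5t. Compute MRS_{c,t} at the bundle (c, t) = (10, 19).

MRS = 0.4

MU_c = 2, MU_t = 5, so MRS = 2/5 = 0.4 at every bundle.
At (10, 19): MRS = 0.4.
The indifference curve has slope −0.4 at this bundle.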